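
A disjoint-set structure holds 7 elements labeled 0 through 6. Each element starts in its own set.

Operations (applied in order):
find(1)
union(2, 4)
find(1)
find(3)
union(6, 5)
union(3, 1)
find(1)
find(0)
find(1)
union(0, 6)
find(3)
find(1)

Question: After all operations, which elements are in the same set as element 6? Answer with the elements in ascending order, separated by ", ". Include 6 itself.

Step 1: find(1) -> no change; set of 1 is {1}
Step 2: union(2, 4) -> merged; set of 2 now {2, 4}
Step 3: find(1) -> no change; set of 1 is {1}
Step 4: find(3) -> no change; set of 3 is {3}
Step 5: union(6, 5) -> merged; set of 6 now {5, 6}
Step 6: union(3, 1) -> merged; set of 3 now {1, 3}
Step 7: find(1) -> no change; set of 1 is {1, 3}
Step 8: find(0) -> no change; set of 0 is {0}
Step 9: find(1) -> no change; set of 1 is {1, 3}
Step 10: union(0, 6) -> merged; set of 0 now {0, 5, 6}
Step 11: find(3) -> no change; set of 3 is {1, 3}
Step 12: find(1) -> no change; set of 1 is {1, 3}
Component of 6: {0, 5, 6}

Answer: 0, 5, 6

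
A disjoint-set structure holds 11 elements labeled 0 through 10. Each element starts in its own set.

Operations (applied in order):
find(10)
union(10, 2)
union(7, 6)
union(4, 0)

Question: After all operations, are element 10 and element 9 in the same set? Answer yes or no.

Step 1: find(10) -> no change; set of 10 is {10}
Step 2: union(10, 2) -> merged; set of 10 now {2, 10}
Step 3: union(7, 6) -> merged; set of 7 now {6, 7}
Step 4: union(4, 0) -> merged; set of 4 now {0, 4}
Set of 10: {2, 10}; 9 is not a member.

Answer: no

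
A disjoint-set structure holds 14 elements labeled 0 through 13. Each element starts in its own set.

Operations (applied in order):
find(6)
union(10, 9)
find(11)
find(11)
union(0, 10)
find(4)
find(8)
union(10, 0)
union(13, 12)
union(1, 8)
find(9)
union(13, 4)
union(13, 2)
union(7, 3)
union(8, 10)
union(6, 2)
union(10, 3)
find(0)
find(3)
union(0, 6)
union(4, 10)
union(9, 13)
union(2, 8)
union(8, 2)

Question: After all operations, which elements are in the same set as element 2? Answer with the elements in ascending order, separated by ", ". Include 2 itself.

Answer: 0, 1, 2, 3, 4, 6, 7, 8, 9, 10, 12, 13

Derivation:
Step 1: find(6) -> no change; set of 6 is {6}
Step 2: union(10, 9) -> merged; set of 10 now {9, 10}
Step 3: find(11) -> no change; set of 11 is {11}
Step 4: find(11) -> no change; set of 11 is {11}
Step 5: union(0, 10) -> merged; set of 0 now {0, 9, 10}
Step 6: find(4) -> no change; set of 4 is {4}
Step 7: find(8) -> no change; set of 8 is {8}
Step 8: union(10, 0) -> already same set; set of 10 now {0, 9, 10}
Step 9: union(13, 12) -> merged; set of 13 now {12, 13}
Step 10: union(1, 8) -> merged; set of 1 now {1, 8}
Step 11: find(9) -> no change; set of 9 is {0, 9, 10}
Step 12: union(13, 4) -> merged; set of 13 now {4, 12, 13}
Step 13: union(13, 2) -> merged; set of 13 now {2, 4, 12, 13}
Step 14: union(7, 3) -> merged; set of 7 now {3, 7}
Step 15: union(8, 10) -> merged; set of 8 now {0, 1, 8, 9, 10}
Step 16: union(6, 2) -> merged; set of 6 now {2, 4, 6, 12, 13}
Step 17: union(10, 3) -> merged; set of 10 now {0, 1, 3, 7, 8, 9, 10}
Step 18: find(0) -> no change; set of 0 is {0, 1, 3, 7, 8, 9, 10}
Step 19: find(3) -> no change; set of 3 is {0, 1, 3, 7, 8, 9, 10}
Step 20: union(0, 6) -> merged; set of 0 now {0, 1, 2, 3, 4, 6, 7, 8, 9, 10, 12, 13}
Step 21: union(4, 10) -> already same set; set of 4 now {0, 1, 2, 3, 4, 6, 7, 8, 9, 10, 12, 13}
Step 22: union(9, 13) -> already same set; set of 9 now {0, 1, 2, 3, 4, 6, 7, 8, 9, 10, 12, 13}
Step 23: union(2, 8) -> already same set; set of 2 now {0, 1, 2, 3, 4, 6, 7, 8, 9, 10, 12, 13}
Step 24: union(8, 2) -> already same set; set of 8 now {0, 1, 2, 3, 4, 6, 7, 8, 9, 10, 12, 13}
Component of 2: {0, 1, 2, 3, 4, 6, 7, 8, 9, 10, 12, 13}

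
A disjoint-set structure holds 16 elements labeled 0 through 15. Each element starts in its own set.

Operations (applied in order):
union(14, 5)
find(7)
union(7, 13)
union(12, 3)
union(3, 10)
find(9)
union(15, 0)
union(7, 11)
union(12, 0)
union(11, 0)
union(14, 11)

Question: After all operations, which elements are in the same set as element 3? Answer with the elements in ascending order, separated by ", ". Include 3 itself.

Step 1: union(14, 5) -> merged; set of 14 now {5, 14}
Step 2: find(7) -> no change; set of 7 is {7}
Step 3: union(7, 13) -> merged; set of 7 now {7, 13}
Step 4: union(12, 3) -> merged; set of 12 now {3, 12}
Step 5: union(3, 10) -> merged; set of 3 now {3, 10, 12}
Step 6: find(9) -> no change; set of 9 is {9}
Step 7: union(15, 0) -> merged; set of 15 now {0, 15}
Step 8: union(7, 11) -> merged; set of 7 now {7, 11, 13}
Step 9: union(12, 0) -> merged; set of 12 now {0, 3, 10, 12, 15}
Step 10: union(11, 0) -> merged; set of 11 now {0, 3, 7, 10, 11, 12, 13, 15}
Step 11: union(14, 11) -> merged; set of 14 now {0, 3, 5, 7, 10, 11, 12, 13, 14, 15}
Component of 3: {0, 3, 5, 7, 10, 11, 12, 13, 14, 15}

Answer: 0, 3, 5, 7, 10, 11, 12, 13, 14, 15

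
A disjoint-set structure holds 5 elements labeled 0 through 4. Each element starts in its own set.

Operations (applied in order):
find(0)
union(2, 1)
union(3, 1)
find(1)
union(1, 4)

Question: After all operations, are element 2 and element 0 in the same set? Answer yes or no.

Step 1: find(0) -> no change; set of 0 is {0}
Step 2: union(2, 1) -> merged; set of 2 now {1, 2}
Step 3: union(3, 1) -> merged; set of 3 now {1, 2, 3}
Step 4: find(1) -> no change; set of 1 is {1, 2, 3}
Step 5: union(1, 4) -> merged; set of 1 now {1, 2, 3, 4}
Set of 2: {1, 2, 3, 4}; 0 is not a member.

Answer: no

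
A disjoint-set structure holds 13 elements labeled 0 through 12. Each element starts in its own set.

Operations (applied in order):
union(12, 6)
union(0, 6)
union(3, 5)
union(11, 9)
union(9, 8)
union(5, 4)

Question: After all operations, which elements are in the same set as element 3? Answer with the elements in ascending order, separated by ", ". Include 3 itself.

Step 1: union(12, 6) -> merged; set of 12 now {6, 12}
Step 2: union(0, 6) -> merged; set of 0 now {0, 6, 12}
Step 3: union(3, 5) -> merged; set of 3 now {3, 5}
Step 4: union(11, 9) -> merged; set of 11 now {9, 11}
Step 5: union(9, 8) -> merged; set of 9 now {8, 9, 11}
Step 6: union(5, 4) -> merged; set of 5 now {3, 4, 5}
Component of 3: {3, 4, 5}

Answer: 3, 4, 5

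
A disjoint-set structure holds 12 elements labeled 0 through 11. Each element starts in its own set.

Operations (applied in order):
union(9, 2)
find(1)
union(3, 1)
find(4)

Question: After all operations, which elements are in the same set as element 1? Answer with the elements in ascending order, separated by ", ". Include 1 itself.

Step 1: union(9, 2) -> merged; set of 9 now {2, 9}
Step 2: find(1) -> no change; set of 1 is {1}
Step 3: union(3, 1) -> merged; set of 3 now {1, 3}
Step 4: find(4) -> no change; set of 4 is {4}
Component of 1: {1, 3}

Answer: 1, 3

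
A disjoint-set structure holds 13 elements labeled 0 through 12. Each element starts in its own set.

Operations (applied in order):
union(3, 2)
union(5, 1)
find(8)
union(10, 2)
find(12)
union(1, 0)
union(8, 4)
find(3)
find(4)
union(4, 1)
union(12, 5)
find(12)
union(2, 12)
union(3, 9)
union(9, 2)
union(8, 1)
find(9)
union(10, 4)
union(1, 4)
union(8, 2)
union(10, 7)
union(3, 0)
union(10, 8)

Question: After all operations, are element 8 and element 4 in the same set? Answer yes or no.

Step 1: union(3, 2) -> merged; set of 3 now {2, 3}
Step 2: union(5, 1) -> merged; set of 5 now {1, 5}
Step 3: find(8) -> no change; set of 8 is {8}
Step 4: union(10, 2) -> merged; set of 10 now {2, 3, 10}
Step 5: find(12) -> no change; set of 12 is {12}
Step 6: union(1, 0) -> merged; set of 1 now {0, 1, 5}
Step 7: union(8, 4) -> merged; set of 8 now {4, 8}
Step 8: find(3) -> no change; set of 3 is {2, 3, 10}
Step 9: find(4) -> no change; set of 4 is {4, 8}
Step 10: union(4, 1) -> merged; set of 4 now {0, 1, 4, 5, 8}
Step 11: union(12, 5) -> merged; set of 12 now {0, 1, 4, 5, 8, 12}
Step 12: find(12) -> no change; set of 12 is {0, 1, 4, 5, 8, 12}
Step 13: union(2, 12) -> merged; set of 2 now {0, 1, 2, 3, 4, 5, 8, 10, 12}
Step 14: union(3, 9) -> merged; set of 3 now {0, 1, 2, 3, 4, 5, 8, 9, 10, 12}
Step 15: union(9, 2) -> already same set; set of 9 now {0, 1, 2, 3, 4, 5, 8, 9, 10, 12}
Step 16: union(8, 1) -> already same set; set of 8 now {0, 1, 2, 3, 4, 5, 8, 9, 10, 12}
Step 17: find(9) -> no change; set of 9 is {0, 1, 2, 3, 4, 5, 8, 9, 10, 12}
Step 18: union(10, 4) -> already same set; set of 10 now {0, 1, 2, 3, 4, 5, 8, 9, 10, 12}
Step 19: union(1, 4) -> already same set; set of 1 now {0, 1, 2, 3, 4, 5, 8, 9, 10, 12}
Step 20: union(8, 2) -> already same set; set of 8 now {0, 1, 2, 3, 4, 5, 8, 9, 10, 12}
Step 21: union(10, 7) -> merged; set of 10 now {0, 1, 2, 3, 4, 5, 7, 8, 9, 10, 12}
Step 22: union(3, 0) -> already same set; set of 3 now {0, 1, 2, 3, 4, 5, 7, 8, 9, 10, 12}
Step 23: union(10, 8) -> already same set; set of 10 now {0, 1, 2, 3, 4, 5, 7, 8, 9, 10, 12}
Set of 8: {0, 1, 2, 3, 4, 5, 7, 8, 9, 10, 12}; 4 is a member.

Answer: yes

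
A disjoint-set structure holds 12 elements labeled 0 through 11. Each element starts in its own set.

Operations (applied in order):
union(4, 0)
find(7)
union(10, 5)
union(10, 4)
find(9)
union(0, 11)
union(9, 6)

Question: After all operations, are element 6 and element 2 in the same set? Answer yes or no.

Step 1: union(4, 0) -> merged; set of 4 now {0, 4}
Step 2: find(7) -> no change; set of 7 is {7}
Step 3: union(10, 5) -> merged; set of 10 now {5, 10}
Step 4: union(10, 4) -> merged; set of 10 now {0, 4, 5, 10}
Step 5: find(9) -> no change; set of 9 is {9}
Step 6: union(0, 11) -> merged; set of 0 now {0, 4, 5, 10, 11}
Step 7: union(9, 6) -> merged; set of 9 now {6, 9}
Set of 6: {6, 9}; 2 is not a member.

Answer: no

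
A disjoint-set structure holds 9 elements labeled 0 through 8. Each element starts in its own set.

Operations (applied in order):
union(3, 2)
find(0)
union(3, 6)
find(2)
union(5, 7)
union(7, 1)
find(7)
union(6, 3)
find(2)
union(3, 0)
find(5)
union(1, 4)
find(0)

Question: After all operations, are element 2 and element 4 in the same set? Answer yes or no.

Answer: no

Derivation:
Step 1: union(3, 2) -> merged; set of 3 now {2, 3}
Step 2: find(0) -> no change; set of 0 is {0}
Step 3: union(3, 6) -> merged; set of 3 now {2, 3, 6}
Step 4: find(2) -> no change; set of 2 is {2, 3, 6}
Step 5: union(5, 7) -> merged; set of 5 now {5, 7}
Step 6: union(7, 1) -> merged; set of 7 now {1, 5, 7}
Step 7: find(7) -> no change; set of 7 is {1, 5, 7}
Step 8: union(6, 3) -> already same set; set of 6 now {2, 3, 6}
Step 9: find(2) -> no change; set of 2 is {2, 3, 6}
Step 10: union(3, 0) -> merged; set of 3 now {0, 2, 3, 6}
Step 11: find(5) -> no change; set of 5 is {1, 5, 7}
Step 12: union(1, 4) -> merged; set of 1 now {1, 4, 5, 7}
Step 13: find(0) -> no change; set of 0 is {0, 2, 3, 6}
Set of 2: {0, 2, 3, 6}; 4 is not a member.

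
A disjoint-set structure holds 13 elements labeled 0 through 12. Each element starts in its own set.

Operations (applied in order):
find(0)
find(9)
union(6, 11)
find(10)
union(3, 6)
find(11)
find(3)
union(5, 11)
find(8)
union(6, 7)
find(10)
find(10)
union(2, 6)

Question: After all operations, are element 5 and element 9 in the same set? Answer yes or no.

Answer: no

Derivation:
Step 1: find(0) -> no change; set of 0 is {0}
Step 2: find(9) -> no change; set of 9 is {9}
Step 3: union(6, 11) -> merged; set of 6 now {6, 11}
Step 4: find(10) -> no change; set of 10 is {10}
Step 5: union(3, 6) -> merged; set of 3 now {3, 6, 11}
Step 6: find(11) -> no change; set of 11 is {3, 6, 11}
Step 7: find(3) -> no change; set of 3 is {3, 6, 11}
Step 8: union(5, 11) -> merged; set of 5 now {3, 5, 6, 11}
Step 9: find(8) -> no change; set of 8 is {8}
Step 10: union(6, 7) -> merged; set of 6 now {3, 5, 6, 7, 11}
Step 11: find(10) -> no change; set of 10 is {10}
Step 12: find(10) -> no change; set of 10 is {10}
Step 13: union(2, 6) -> merged; set of 2 now {2, 3, 5, 6, 7, 11}
Set of 5: {2, 3, 5, 6, 7, 11}; 9 is not a member.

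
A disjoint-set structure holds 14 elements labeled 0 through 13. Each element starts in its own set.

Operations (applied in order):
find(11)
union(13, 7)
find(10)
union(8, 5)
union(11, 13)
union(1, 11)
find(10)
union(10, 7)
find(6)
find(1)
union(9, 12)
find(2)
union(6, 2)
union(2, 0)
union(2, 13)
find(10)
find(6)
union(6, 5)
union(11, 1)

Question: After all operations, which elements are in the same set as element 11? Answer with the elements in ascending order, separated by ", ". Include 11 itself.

Answer: 0, 1, 2, 5, 6, 7, 8, 10, 11, 13

Derivation:
Step 1: find(11) -> no change; set of 11 is {11}
Step 2: union(13, 7) -> merged; set of 13 now {7, 13}
Step 3: find(10) -> no change; set of 10 is {10}
Step 4: union(8, 5) -> merged; set of 8 now {5, 8}
Step 5: union(11, 13) -> merged; set of 11 now {7, 11, 13}
Step 6: union(1, 11) -> merged; set of 1 now {1, 7, 11, 13}
Step 7: find(10) -> no change; set of 10 is {10}
Step 8: union(10, 7) -> merged; set of 10 now {1, 7, 10, 11, 13}
Step 9: find(6) -> no change; set of 6 is {6}
Step 10: find(1) -> no change; set of 1 is {1, 7, 10, 11, 13}
Step 11: union(9, 12) -> merged; set of 9 now {9, 12}
Step 12: find(2) -> no change; set of 2 is {2}
Step 13: union(6, 2) -> merged; set of 6 now {2, 6}
Step 14: union(2, 0) -> merged; set of 2 now {0, 2, 6}
Step 15: union(2, 13) -> merged; set of 2 now {0, 1, 2, 6, 7, 10, 11, 13}
Step 16: find(10) -> no change; set of 10 is {0, 1, 2, 6, 7, 10, 11, 13}
Step 17: find(6) -> no change; set of 6 is {0, 1, 2, 6, 7, 10, 11, 13}
Step 18: union(6, 5) -> merged; set of 6 now {0, 1, 2, 5, 6, 7, 8, 10, 11, 13}
Step 19: union(11, 1) -> already same set; set of 11 now {0, 1, 2, 5, 6, 7, 8, 10, 11, 13}
Component of 11: {0, 1, 2, 5, 6, 7, 8, 10, 11, 13}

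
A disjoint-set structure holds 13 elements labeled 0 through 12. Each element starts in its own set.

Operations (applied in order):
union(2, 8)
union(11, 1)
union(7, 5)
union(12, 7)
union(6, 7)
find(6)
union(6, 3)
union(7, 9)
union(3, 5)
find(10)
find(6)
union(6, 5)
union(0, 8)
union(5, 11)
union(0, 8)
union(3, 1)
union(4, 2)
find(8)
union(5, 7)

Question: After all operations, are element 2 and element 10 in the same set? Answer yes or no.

Answer: no

Derivation:
Step 1: union(2, 8) -> merged; set of 2 now {2, 8}
Step 2: union(11, 1) -> merged; set of 11 now {1, 11}
Step 3: union(7, 5) -> merged; set of 7 now {5, 7}
Step 4: union(12, 7) -> merged; set of 12 now {5, 7, 12}
Step 5: union(6, 7) -> merged; set of 6 now {5, 6, 7, 12}
Step 6: find(6) -> no change; set of 6 is {5, 6, 7, 12}
Step 7: union(6, 3) -> merged; set of 6 now {3, 5, 6, 7, 12}
Step 8: union(7, 9) -> merged; set of 7 now {3, 5, 6, 7, 9, 12}
Step 9: union(3, 5) -> already same set; set of 3 now {3, 5, 6, 7, 9, 12}
Step 10: find(10) -> no change; set of 10 is {10}
Step 11: find(6) -> no change; set of 6 is {3, 5, 6, 7, 9, 12}
Step 12: union(6, 5) -> already same set; set of 6 now {3, 5, 6, 7, 9, 12}
Step 13: union(0, 8) -> merged; set of 0 now {0, 2, 8}
Step 14: union(5, 11) -> merged; set of 5 now {1, 3, 5, 6, 7, 9, 11, 12}
Step 15: union(0, 8) -> already same set; set of 0 now {0, 2, 8}
Step 16: union(3, 1) -> already same set; set of 3 now {1, 3, 5, 6, 7, 9, 11, 12}
Step 17: union(4, 2) -> merged; set of 4 now {0, 2, 4, 8}
Step 18: find(8) -> no change; set of 8 is {0, 2, 4, 8}
Step 19: union(5, 7) -> already same set; set of 5 now {1, 3, 5, 6, 7, 9, 11, 12}
Set of 2: {0, 2, 4, 8}; 10 is not a member.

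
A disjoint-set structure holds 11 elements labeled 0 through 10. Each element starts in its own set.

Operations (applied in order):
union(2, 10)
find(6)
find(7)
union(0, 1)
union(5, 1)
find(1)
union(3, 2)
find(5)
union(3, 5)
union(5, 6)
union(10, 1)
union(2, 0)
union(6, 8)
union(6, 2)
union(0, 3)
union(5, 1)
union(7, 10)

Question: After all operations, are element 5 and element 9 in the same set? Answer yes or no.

Step 1: union(2, 10) -> merged; set of 2 now {2, 10}
Step 2: find(6) -> no change; set of 6 is {6}
Step 3: find(7) -> no change; set of 7 is {7}
Step 4: union(0, 1) -> merged; set of 0 now {0, 1}
Step 5: union(5, 1) -> merged; set of 5 now {0, 1, 5}
Step 6: find(1) -> no change; set of 1 is {0, 1, 5}
Step 7: union(3, 2) -> merged; set of 3 now {2, 3, 10}
Step 8: find(5) -> no change; set of 5 is {0, 1, 5}
Step 9: union(3, 5) -> merged; set of 3 now {0, 1, 2, 3, 5, 10}
Step 10: union(5, 6) -> merged; set of 5 now {0, 1, 2, 3, 5, 6, 10}
Step 11: union(10, 1) -> already same set; set of 10 now {0, 1, 2, 3, 5, 6, 10}
Step 12: union(2, 0) -> already same set; set of 2 now {0, 1, 2, 3, 5, 6, 10}
Step 13: union(6, 8) -> merged; set of 6 now {0, 1, 2, 3, 5, 6, 8, 10}
Step 14: union(6, 2) -> already same set; set of 6 now {0, 1, 2, 3, 5, 6, 8, 10}
Step 15: union(0, 3) -> already same set; set of 0 now {0, 1, 2, 3, 5, 6, 8, 10}
Step 16: union(5, 1) -> already same set; set of 5 now {0, 1, 2, 3, 5, 6, 8, 10}
Step 17: union(7, 10) -> merged; set of 7 now {0, 1, 2, 3, 5, 6, 7, 8, 10}
Set of 5: {0, 1, 2, 3, 5, 6, 7, 8, 10}; 9 is not a member.

Answer: no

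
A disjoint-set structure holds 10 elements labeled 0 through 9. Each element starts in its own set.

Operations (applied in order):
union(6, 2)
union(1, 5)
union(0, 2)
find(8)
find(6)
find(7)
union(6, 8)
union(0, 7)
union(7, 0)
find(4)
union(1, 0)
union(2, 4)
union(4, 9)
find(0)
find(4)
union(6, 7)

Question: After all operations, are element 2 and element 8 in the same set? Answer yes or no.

Answer: yes

Derivation:
Step 1: union(6, 2) -> merged; set of 6 now {2, 6}
Step 2: union(1, 5) -> merged; set of 1 now {1, 5}
Step 3: union(0, 2) -> merged; set of 0 now {0, 2, 6}
Step 4: find(8) -> no change; set of 8 is {8}
Step 5: find(6) -> no change; set of 6 is {0, 2, 6}
Step 6: find(7) -> no change; set of 7 is {7}
Step 7: union(6, 8) -> merged; set of 6 now {0, 2, 6, 8}
Step 8: union(0, 7) -> merged; set of 0 now {0, 2, 6, 7, 8}
Step 9: union(7, 0) -> already same set; set of 7 now {0, 2, 6, 7, 8}
Step 10: find(4) -> no change; set of 4 is {4}
Step 11: union(1, 0) -> merged; set of 1 now {0, 1, 2, 5, 6, 7, 8}
Step 12: union(2, 4) -> merged; set of 2 now {0, 1, 2, 4, 5, 6, 7, 8}
Step 13: union(4, 9) -> merged; set of 4 now {0, 1, 2, 4, 5, 6, 7, 8, 9}
Step 14: find(0) -> no change; set of 0 is {0, 1, 2, 4, 5, 6, 7, 8, 9}
Step 15: find(4) -> no change; set of 4 is {0, 1, 2, 4, 5, 6, 7, 8, 9}
Step 16: union(6, 7) -> already same set; set of 6 now {0, 1, 2, 4, 5, 6, 7, 8, 9}
Set of 2: {0, 1, 2, 4, 5, 6, 7, 8, 9}; 8 is a member.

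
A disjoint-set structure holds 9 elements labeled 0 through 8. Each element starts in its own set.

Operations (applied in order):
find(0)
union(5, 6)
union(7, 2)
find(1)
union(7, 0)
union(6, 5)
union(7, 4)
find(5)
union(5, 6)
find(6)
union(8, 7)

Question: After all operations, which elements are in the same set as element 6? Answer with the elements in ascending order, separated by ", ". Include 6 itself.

Answer: 5, 6

Derivation:
Step 1: find(0) -> no change; set of 0 is {0}
Step 2: union(5, 6) -> merged; set of 5 now {5, 6}
Step 3: union(7, 2) -> merged; set of 7 now {2, 7}
Step 4: find(1) -> no change; set of 1 is {1}
Step 5: union(7, 0) -> merged; set of 7 now {0, 2, 7}
Step 6: union(6, 5) -> already same set; set of 6 now {5, 6}
Step 7: union(7, 4) -> merged; set of 7 now {0, 2, 4, 7}
Step 8: find(5) -> no change; set of 5 is {5, 6}
Step 9: union(5, 6) -> already same set; set of 5 now {5, 6}
Step 10: find(6) -> no change; set of 6 is {5, 6}
Step 11: union(8, 7) -> merged; set of 8 now {0, 2, 4, 7, 8}
Component of 6: {5, 6}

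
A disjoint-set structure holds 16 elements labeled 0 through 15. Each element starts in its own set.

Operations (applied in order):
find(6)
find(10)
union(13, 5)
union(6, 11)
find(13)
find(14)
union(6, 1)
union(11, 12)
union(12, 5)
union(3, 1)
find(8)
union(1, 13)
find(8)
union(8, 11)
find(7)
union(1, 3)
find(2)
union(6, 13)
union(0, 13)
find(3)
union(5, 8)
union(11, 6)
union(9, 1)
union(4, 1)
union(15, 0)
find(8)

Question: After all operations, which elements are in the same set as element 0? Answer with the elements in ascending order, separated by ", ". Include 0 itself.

Step 1: find(6) -> no change; set of 6 is {6}
Step 2: find(10) -> no change; set of 10 is {10}
Step 3: union(13, 5) -> merged; set of 13 now {5, 13}
Step 4: union(6, 11) -> merged; set of 6 now {6, 11}
Step 5: find(13) -> no change; set of 13 is {5, 13}
Step 6: find(14) -> no change; set of 14 is {14}
Step 7: union(6, 1) -> merged; set of 6 now {1, 6, 11}
Step 8: union(11, 12) -> merged; set of 11 now {1, 6, 11, 12}
Step 9: union(12, 5) -> merged; set of 12 now {1, 5, 6, 11, 12, 13}
Step 10: union(3, 1) -> merged; set of 3 now {1, 3, 5, 6, 11, 12, 13}
Step 11: find(8) -> no change; set of 8 is {8}
Step 12: union(1, 13) -> already same set; set of 1 now {1, 3, 5, 6, 11, 12, 13}
Step 13: find(8) -> no change; set of 8 is {8}
Step 14: union(8, 11) -> merged; set of 8 now {1, 3, 5, 6, 8, 11, 12, 13}
Step 15: find(7) -> no change; set of 7 is {7}
Step 16: union(1, 3) -> already same set; set of 1 now {1, 3, 5, 6, 8, 11, 12, 13}
Step 17: find(2) -> no change; set of 2 is {2}
Step 18: union(6, 13) -> already same set; set of 6 now {1, 3, 5, 6, 8, 11, 12, 13}
Step 19: union(0, 13) -> merged; set of 0 now {0, 1, 3, 5, 6, 8, 11, 12, 13}
Step 20: find(3) -> no change; set of 3 is {0, 1, 3, 5, 6, 8, 11, 12, 13}
Step 21: union(5, 8) -> already same set; set of 5 now {0, 1, 3, 5, 6, 8, 11, 12, 13}
Step 22: union(11, 6) -> already same set; set of 11 now {0, 1, 3, 5, 6, 8, 11, 12, 13}
Step 23: union(9, 1) -> merged; set of 9 now {0, 1, 3, 5, 6, 8, 9, 11, 12, 13}
Step 24: union(4, 1) -> merged; set of 4 now {0, 1, 3, 4, 5, 6, 8, 9, 11, 12, 13}
Step 25: union(15, 0) -> merged; set of 15 now {0, 1, 3, 4, 5, 6, 8, 9, 11, 12, 13, 15}
Step 26: find(8) -> no change; set of 8 is {0, 1, 3, 4, 5, 6, 8, 9, 11, 12, 13, 15}
Component of 0: {0, 1, 3, 4, 5, 6, 8, 9, 11, 12, 13, 15}

Answer: 0, 1, 3, 4, 5, 6, 8, 9, 11, 12, 13, 15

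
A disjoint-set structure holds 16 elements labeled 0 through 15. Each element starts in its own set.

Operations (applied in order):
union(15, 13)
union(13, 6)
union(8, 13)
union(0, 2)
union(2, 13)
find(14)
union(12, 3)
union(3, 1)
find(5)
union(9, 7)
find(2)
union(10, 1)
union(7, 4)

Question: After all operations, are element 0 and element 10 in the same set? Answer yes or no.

Step 1: union(15, 13) -> merged; set of 15 now {13, 15}
Step 2: union(13, 6) -> merged; set of 13 now {6, 13, 15}
Step 3: union(8, 13) -> merged; set of 8 now {6, 8, 13, 15}
Step 4: union(0, 2) -> merged; set of 0 now {0, 2}
Step 5: union(2, 13) -> merged; set of 2 now {0, 2, 6, 8, 13, 15}
Step 6: find(14) -> no change; set of 14 is {14}
Step 7: union(12, 3) -> merged; set of 12 now {3, 12}
Step 8: union(3, 1) -> merged; set of 3 now {1, 3, 12}
Step 9: find(5) -> no change; set of 5 is {5}
Step 10: union(9, 7) -> merged; set of 9 now {7, 9}
Step 11: find(2) -> no change; set of 2 is {0, 2, 6, 8, 13, 15}
Step 12: union(10, 1) -> merged; set of 10 now {1, 3, 10, 12}
Step 13: union(7, 4) -> merged; set of 7 now {4, 7, 9}
Set of 0: {0, 2, 6, 8, 13, 15}; 10 is not a member.

Answer: no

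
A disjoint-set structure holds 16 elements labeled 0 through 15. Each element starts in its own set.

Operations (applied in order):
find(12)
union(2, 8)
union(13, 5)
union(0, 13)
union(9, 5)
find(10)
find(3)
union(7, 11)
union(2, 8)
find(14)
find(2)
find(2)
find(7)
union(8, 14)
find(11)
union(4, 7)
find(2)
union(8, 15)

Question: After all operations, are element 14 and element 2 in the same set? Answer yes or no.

Answer: yes

Derivation:
Step 1: find(12) -> no change; set of 12 is {12}
Step 2: union(2, 8) -> merged; set of 2 now {2, 8}
Step 3: union(13, 5) -> merged; set of 13 now {5, 13}
Step 4: union(0, 13) -> merged; set of 0 now {0, 5, 13}
Step 5: union(9, 5) -> merged; set of 9 now {0, 5, 9, 13}
Step 6: find(10) -> no change; set of 10 is {10}
Step 7: find(3) -> no change; set of 3 is {3}
Step 8: union(7, 11) -> merged; set of 7 now {7, 11}
Step 9: union(2, 8) -> already same set; set of 2 now {2, 8}
Step 10: find(14) -> no change; set of 14 is {14}
Step 11: find(2) -> no change; set of 2 is {2, 8}
Step 12: find(2) -> no change; set of 2 is {2, 8}
Step 13: find(7) -> no change; set of 7 is {7, 11}
Step 14: union(8, 14) -> merged; set of 8 now {2, 8, 14}
Step 15: find(11) -> no change; set of 11 is {7, 11}
Step 16: union(4, 7) -> merged; set of 4 now {4, 7, 11}
Step 17: find(2) -> no change; set of 2 is {2, 8, 14}
Step 18: union(8, 15) -> merged; set of 8 now {2, 8, 14, 15}
Set of 14: {2, 8, 14, 15}; 2 is a member.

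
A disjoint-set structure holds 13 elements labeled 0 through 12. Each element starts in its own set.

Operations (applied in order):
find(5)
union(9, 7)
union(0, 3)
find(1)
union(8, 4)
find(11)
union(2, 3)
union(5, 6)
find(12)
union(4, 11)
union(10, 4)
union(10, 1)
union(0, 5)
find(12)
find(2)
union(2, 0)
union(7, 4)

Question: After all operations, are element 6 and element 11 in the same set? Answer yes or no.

Step 1: find(5) -> no change; set of 5 is {5}
Step 2: union(9, 7) -> merged; set of 9 now {7, 9}
Step 3: union(0, 3) -> merged; set of 0 now {0, 3}
Step 4: find(1) -> no change; set of 1 is {1}
Step 5: union(8, 4) -> merged; set of 8 now {4, 8}
Step 6: find(11) -> no change; set of 11 is {11}
Step 7: union(2, 3) -> merged; set of 2 now {0, 2, 3}
Step 8: union(5, 6) -> merged; set of 5 now {5, 6}
Step 9: find(12) -> no change; set of 12 is {12}
Step 10: union(4, 11) -> merged; set of 4 now {4, 8, 11}
Step 11: union(10, 4) -> merged; set of 10 now {4, 8, 10, 11}
Step 12: union(10, 1) -> merged; set of 10 now {1, 4, 8, 10, 11}
Step 13: union(0, 5) -> merged; set of 0 now {0, 2, 3, 5, 6}
Step 14: find(12) -> no change; set of 12 is {12}
Step 15: find(2) -> no change; set of 2 is {0, 2, 3, 5, 6}
Step 16: union(2, 0) -> already same set; set of 2 now {0, 2, 3, 5, 6}
Step 17: union(7, 4) -> merged; set of 7 now {1, 4, 7, 8, 9, 10, 11}
Set of 6: {0, 2, 3, 5, 6}; 11 is not a member.

Answer: no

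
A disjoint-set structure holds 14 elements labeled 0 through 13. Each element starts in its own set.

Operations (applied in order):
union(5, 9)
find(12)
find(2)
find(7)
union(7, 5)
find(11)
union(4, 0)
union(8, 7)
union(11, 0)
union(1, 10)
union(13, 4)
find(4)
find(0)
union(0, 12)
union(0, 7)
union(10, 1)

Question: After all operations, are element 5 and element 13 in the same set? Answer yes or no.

Answer: yes

Derivation:
Step 1: union(5, 9) -> merged; set of 5 now {5, 9}
Step 2: find(12) -> no change; set of 12 is {12}
Step 3: find(2) -> no change; set of 2 is {2}
Step 4: find(7) -> no change; set of 7 is {7}
Step 5: union(7, 5) -> merged; set of 7 now {5, 7, 9}
Step 6: find(11) -> no change; set of 11 is {11}
Step 7: union(4, 0) -> merged; set of 4 now {0, 4}
Step 8: union(8, 7) -> merged; set of 8 now {5, 7, 8, 9}
Step 9: union(11, 0) -> merged; set of 11 now {0, 4, 11}
Step 10: union(1, 10) -> merged; set of 1 now {1, 10}
Step 11: union(13, 4) -> merged; set of 13 now {0, 4, 11, 13}
Step 12: find(4) -> no change; set of 4 is {0, 4, 11, 13}
Step 13: find(0) -> no change; set of 0 is {0, 4, 11, 13}
Step 14: union(0, 12) -> merged; set of 0 now {0, 4, 11, 12, 13}
Step 15: union(0, 7) -> merged; set of 0 now {0, 4, 5, 7, 8, 9, 11, 12, 13}
Step 16: union(10, 1) -> already same set; set of 10 now {1, 10}
Set of 5: {0, 4, 5, 7, 8, 9, 11, 12, 13}; 13 is a member.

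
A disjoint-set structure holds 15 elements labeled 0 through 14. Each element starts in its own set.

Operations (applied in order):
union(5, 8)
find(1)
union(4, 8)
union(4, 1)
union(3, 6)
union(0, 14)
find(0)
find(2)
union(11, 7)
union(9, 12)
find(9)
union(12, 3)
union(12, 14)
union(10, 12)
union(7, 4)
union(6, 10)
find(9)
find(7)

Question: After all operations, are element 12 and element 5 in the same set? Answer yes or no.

Step 1: union(5, 8) -> merged; set of 5 now {5, 8}
Step 2: find(1) -> no change; set of 1 is {1}
Step 3: union(4, 8) -> merged; set of 4 now {4, 5, 8}
Step 4: union(4, 1) -> merged; set of 4 now {1, 4, 5, 8}
Step 5: union(3, 6) -> merged; set of 3 now {3, 6}
Step 6: union(0, 14) -> merged; set of 0 now {0, 14}
Step 7: find(0) -> no change; set of 0 is {0, 14}
Step 8: find(2) -> no change; set of 2 is {2}
Step 9: union(11, 7) -> merged; set of 11 now {7, 11}
Step 10: union(9, 12) -> merged; set of 9 now {9, 12}
Step 11: find(9) -> no change; set of 9 is {9, 12}
Step 12: union(12, 3) -> merged; set of 12 now {3, 6, 9, 12}
Step 13: union(12, 14) -> merged; set of 12 now {0, 3, 6, 9, 12, 14}
Step 14: union(10, 12) -> merged; set of 10 now {0, 3, 6, 9, 10, 12, 14}
Step 15: union(7, 4) -> merged; set of 7 now {1, 4, 5, 7, 8, 11}
Step 16: union(6, 10) -> already same set; set of 6 now {0, 3, 6, 9, 10, 12, 14}
Step 17: find(9) -> no change; set of 9 is {0, 3, 6, 9, 10, 12, 14}
Step 18: find(7) -> no change; set of 7 is {1, 4, 5, 7, 8, 11}
Set of 12: {0, 3, 6, 9, 10, 12, 14}; 5 is not a member.

Answer: no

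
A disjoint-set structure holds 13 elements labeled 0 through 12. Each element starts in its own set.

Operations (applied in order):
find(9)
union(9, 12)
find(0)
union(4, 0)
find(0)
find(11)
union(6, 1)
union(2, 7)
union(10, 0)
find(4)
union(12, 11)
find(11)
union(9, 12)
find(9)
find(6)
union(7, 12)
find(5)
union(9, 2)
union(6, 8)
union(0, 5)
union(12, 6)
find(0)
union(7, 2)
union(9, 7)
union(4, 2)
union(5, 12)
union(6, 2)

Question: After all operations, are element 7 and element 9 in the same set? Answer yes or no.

Answer: yes

Derivation:
Step 1: find(9) -> no change; set of 9 is {9}
Step 2: union(9, 12) -> merged; set of 9 now {9, 12}
Step 3: find(0) -> no change; set of 0 is {0}
Step 4: union(4, 0) -> merged; set of 4 now {0, 4}
Step 5: find(0) -> no change; set of 0 is {0, 4}
Step 6: find(11) -> no change; set of 11 is {11}
Step 7: union(6, 1) -> merged; set of 6 now {1, 6}
Step 8: union(2, 7) -> merged; set of 2 now {2, 7}
Step 9: union(10, 0) -> merged; set of 10 now {0, 4, 10}
Step 10: find(4) -> no change; set of 4 is {0, 4, 10}
Step 11: union(12, 11) -> merged; set of 12 now {9, 11, 12}
Step 12: find(11) -> no change; set of 11 is {9, 11, 12}
Step 13: union(9, 12) -> already same set; set of 9 now {9, 11, 12}
Step 14: find(9) -> no change; set of 9 is {9, 11, 12}
Step 15: find(6) -> no change; set of 6 is {1, 6}
Step 16: union(7, 12) -> merged; set of 7 now {2, 7, 9, 11, 12}
Step 17: find(5) -> no change; set of 5 is {5}
Step 18: union(9, 2) -> already same set; set of 9 now {2, 7, 9, 11, 12}
Step 19: union(6, 8) -> merged; set of 6 now {1, 6, 8}
Step 20: union(0, 5) -> merged; set of 0 now {0, 4, 5, 10}
Step 21: union(12, 6) -> merged; set of 12 now {1, 2, 6, 7, 8, 9, 11, 12}
Step 22: find(0) -> no change; set of 0 is {0, 4, 5, 10}
Step 23: union(7, 2) -> already same set; set of 7 now {1, 2, 6, 7, 8, 9, 11, 12}
Step 24: union(9, 7) -> already same set; set of 9 now {1, 2, 6, 7, 8, 9, 11, 12}
Step 25: union(4, 2) -> merged; set of 4 now {0, 1, 2, 4, 5, 6, 7, 8, 9, 10, 11, 12}
Step 26: union(5, 12) -> already same set; set of 5 now {0, 1, 2, 4, 5, 6, 7, 8, 9, 10, 11, 12}
Step 27: union(6, 2) -> already same set; set of 6 now {0, 1, 2, 4, 5, 6, 7, 8, 9, 10, 11, 12}
Set of 7: {0, 1, 2, 4, 5, 6, 7, 8, 9, 10, 11, 12}; 9 is a member.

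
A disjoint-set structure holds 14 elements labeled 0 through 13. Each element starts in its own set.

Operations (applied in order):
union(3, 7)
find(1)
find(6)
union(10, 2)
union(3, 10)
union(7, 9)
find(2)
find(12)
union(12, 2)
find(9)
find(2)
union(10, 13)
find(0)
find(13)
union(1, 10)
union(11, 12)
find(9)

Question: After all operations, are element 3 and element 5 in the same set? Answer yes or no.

Step 1: union(3, 7) -> merged; set of 3 now {3, 7}
Step 2: find(1) -> no change; set of 1 is {1}
Step 3: find(6) -> no change; set of 6 is {6}
Step 4: union(10, 2) -> merged; set of 10 now {2, 10}
Step 5: union(3, 10) -> merged; set of 3 now {2, 3, 7, 10}
Step 6: union(7, 9) -> merged; set of 7 now {2, 3, 7, 9, 10}
Step 7: find(2) -> no change; set of 2 is {2, 3, 7, 9, 10}
Step 8: find(12) -> no change; set of 12 is {12}
Step 9: union(12, 2) -> merged; set of 12 now {2, 3, 7, 9, 10, 12}
Step 10: find(9) -> no change; set of 9 is {2, 3, 7, 9, 10, 12}
Step 11: find(2) -> no change; set of 2 is {2, 3, 7, 9, 10, 12}
Step 12: union(10, 13) -> merged; set of 10 now {2, 3, 7, 9, 10, 12, 13}
Step 13: find(0) -> no change; set of 0 is {0}
Step 14: find(13) -> no change; set of 13 is {2, 3, 7, 9, 10, 12, 13}
Step 15: union(1, 10) -> merged; set of 1 now {1, 2, 3, 7, 9, 10, 12, 13}
Step 16: union(11, 12) -> merged; set of 11 now {1, 2, 3, 7, 9, 10, 11, 12, 13}
Step 17: find(9) -> no change; set of 9 is {1, 2, 3, 7, 9, 10, 11, 12, 13}
Set of 3: {1, 2, 3, 7, 9, 10, 11, 12, 13}; 5 is not a member.

Answer: no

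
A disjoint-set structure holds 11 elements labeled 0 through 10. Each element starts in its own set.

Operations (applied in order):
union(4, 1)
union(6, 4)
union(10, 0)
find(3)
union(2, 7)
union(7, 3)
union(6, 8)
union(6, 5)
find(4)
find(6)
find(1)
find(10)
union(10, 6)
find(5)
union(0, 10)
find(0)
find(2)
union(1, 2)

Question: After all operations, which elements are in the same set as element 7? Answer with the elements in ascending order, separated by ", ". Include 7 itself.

Step 1: union(4, 1) -> merged; set of 4 now {1, 4}
Step 2: union(6, 4) -> merged; set of 6 now {1, 4, 6}
Step 3: union(10, 0) -> merged; set of 10 now {0, 10}
Step 4: find(3) -> no change; set of 3 is {3}
Step 5: union(2, 7) -> merged; set of 2 now {2, 7}
Step 6: union(7, 3) -> merged; set of 7 now {2, 3, 7}
Step 7: union(6, 8) -> merged; set of 6 now {1, 4, 6, 8}
Step 8: union(6, 5) -> merged; set of 6 now {1, 4, 5, 6, 8}
Step 9: find(4) -> no change; set of 4 is {1, 4, 5, 6, 8}
Step 10: find(6) -> no change; set of 6 is {1, 4, 5, 6, 8}
Step 11: find(1) -> no change; set of 1 is {1, 4, 5, 6, 8}
Step 12: find(10) -> no change; set of 10 is {0, 10}
Step 13: union(10, 6) -> merged; set of 10 now {0, 1, 4, 5, 6, 8, 10}
Step 14: find(5) -> no change; set of 5 is {0, 1, 4, 5, 6, 8, 10}
Step 15: union(0, 10) -> already same set; set of 0 now {0, 1, 4, 5, 6, 8, 10}
Step 16: find(0) -> no change; set of 0 is {0, 1, 4, 5, 6, 8, 10}
Step 17: find(2) -> no change; set of 2 is {2, 3, 7}
Step 18: union(1, 2) -> merged; set of 1 now {0, 1, 2, 3, 4, 5, 6, 7, 8, 10}
Component of 7: {0, 1, 2, 3, 4, 5, 6, 7, 8, 10}

Answer: 0, 1, 2, 3, 4, 5, 6, 7, 8, 10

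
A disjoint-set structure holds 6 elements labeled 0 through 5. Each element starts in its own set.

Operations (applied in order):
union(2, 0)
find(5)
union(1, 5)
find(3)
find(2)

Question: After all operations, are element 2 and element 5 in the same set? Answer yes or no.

Answer: no

Derivation:
Step 1: union(2, 0) -> merged; set of 2 now {0, 2}
Step 2: find(5) -> no change; set of 5 is {5}
Step 3: union(1, 5) -> merged; set of 1 now {1, 5}
Step 4: find(3) -> no change; set of 3 is {3}
Step 5: find(2) -> no change; set of 2 is {0, 2}
Set of 2: {0, 2}; 5 is not a member.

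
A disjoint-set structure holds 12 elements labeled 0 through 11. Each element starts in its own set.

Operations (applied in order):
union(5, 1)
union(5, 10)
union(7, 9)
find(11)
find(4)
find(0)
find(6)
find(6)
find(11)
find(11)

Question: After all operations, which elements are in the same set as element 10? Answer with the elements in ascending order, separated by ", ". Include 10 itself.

Step 1: union(5, 1) -> merged; set of 5 now {1, 5}
Step 2: union(5, 10) -> merged; set of 5 now {1, 5, 10}
Step 3: union(7, 9) -> merged; set of 7 now {7, 9}
Step 4: find(11) -> no change; set of 11 is {11}
Step 5: find(4) -> no change; set of 4 is {4}
Step 6: find(0) -> no change; set of 0 is {0}
Step 7: find(6) -> no change; set of 6 is {6}
Step 8: find(6) -> no change; set of 6 is {6}
Step 9: find(11) -> no change; set of 11 is {11}
Step 10: find(11) -> no change; set of 11 is {11}
Component of 10: {1, 5, 10}

Answer: 1, 5, 10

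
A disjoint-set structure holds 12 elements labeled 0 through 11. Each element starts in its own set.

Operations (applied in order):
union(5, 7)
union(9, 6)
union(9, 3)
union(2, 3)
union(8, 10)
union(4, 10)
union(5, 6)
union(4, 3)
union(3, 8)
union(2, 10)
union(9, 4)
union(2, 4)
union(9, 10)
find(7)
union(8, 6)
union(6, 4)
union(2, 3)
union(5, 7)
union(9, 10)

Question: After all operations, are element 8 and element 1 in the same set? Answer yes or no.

Answer: no

Derivation:
Step 1: union(5, 7) -> merged; set of 5 now {5, 7}
Step 2: union(9, 6) -> merged; set of 9 now {6, 9}
Step 3: union(9, 3) -> merged; set of 9 now {3, 6, 9}
Step 4: union(2, 3) -> merged; set of 2 now {2, 3, 6, 9}
Step 5: union(8, 10) -> merged; set of 8 now {8, 10}
Step 6: union(4, 10) -> merged; set of 4 now {4, 8, 10}
Step 7: union(5, 6) -> merged; set of 5 now {2, 3, 5, 6, 7, 9}
Step 8: union(4, 3) -> merged; set of 4 now {2, 3, 4, 5, 6, 7, 8, 9, 10}
Step 9: union(3, 8) -> already same set; set of 3 now {2, 3, 4, 5, 6, 7, 8, 9, 10}
Step 10: union(2, 10) -> already same set; set of 2 now {2, 3, 4, 5, 6, 7, 8, 9, 10}
Step 11: union(9, 4) -> already same set; set of 9 now {2, 3, 4, 5, 6, 7, 8, 9, 10}
Step 12: union(2, 4) -> already same set; set of 2 now {2, 3, 4, 5, 6, 7, 8, 9, 10}
Step 13: union(9, 10) -> already same set; set of 9 now {2, 3, 4, 5, 6, 7, 8, 9, 10}
Step 14: find(7) -> no change; set of 7 is {2, 3, 4, 5, 6, 7, 8, 9, 10}
Step 15: union(8, 6) -> already same set; set of 8 now {2, 3, 4, 5, 6, 7, 8, 9, 10}
Step 16: union(6, 4) -> already same set; set of 6 now {2, 3, 4, 5, 6, 7, 8, 9, 10}
Step 17: union(2, 3) -> already same set; set of 2 now {2, 3, 4, 5, 6, 7, 8, 9, 10}
Step 18: union(5, 7) -> already same set; set of 5 now {2, 3, 4, 5, 6, 7, 8, 9, 10}
Step 19: union(9, 10) -> already same set; set of 9 now {2, 3, 4, 5, 6, 7, 8, 9, 10}
Set of 8: {2, 3, 4, 5, 6, 7, 8, 9, 10}; 1 is not a member.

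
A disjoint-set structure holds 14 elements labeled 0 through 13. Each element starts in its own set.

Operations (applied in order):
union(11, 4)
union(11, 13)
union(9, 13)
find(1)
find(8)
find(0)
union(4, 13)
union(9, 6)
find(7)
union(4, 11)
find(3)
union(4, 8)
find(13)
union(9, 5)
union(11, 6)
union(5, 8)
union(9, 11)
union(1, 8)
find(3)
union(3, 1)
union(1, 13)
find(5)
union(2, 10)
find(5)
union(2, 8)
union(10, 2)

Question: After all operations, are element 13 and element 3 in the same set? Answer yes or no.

Step 1: union(11, 4) -> merged; set of 11 now {4, 11}
Step 2: union(11, 13) -> merged; set of 11 now {4, 11, 13}
Step 3: union(9, 13) -> merged; set of 9 now {4, 9, 11, 13}
Step 4: find(1) -> no change; set of 1 is {1}
Step 5: find(8) -> no change; set of 8 is {8}
Step 6: find(0) -> no change; set of 0 is {0}
Step 7: union(4, 13) -> already same set; set of 4 now {4, 9, 11, 13}
Step 8: union(9, 6) -> merged; set of 9 now {4, 6, 9, 11, 13}
Step 9: find(7) -> no change; set of 7 is {7}
Step 10: union(4, 11) -> already same set; set of 4 now {4, 6, 9, 11, 13}
Step 11: find(3) -> no change; set of 3 is {3}
Step 12: union(4, 8) -> merged; set of 4 now {4, 6, 8, 9, 11, 13}
Step 13: find(13) -> no change; set of 13 is {4, 6, 8, 9, 11, 13}
Step 14: union(9, 5) -> merged; set of 9 now {4, 5, 6, 8, 9, 11, 13}
Step 15: union(11, 6) -> already same set; set of 11 now {4, 5, 6, 8, 9, 11, 13}
Step 16: union(5, 8) -> already same set; set of 5 now {4, 5, 6, 8, 9, 11, 13}
Step 17: union(9, 11) -> already same set; set of 9 now {4, 5, 6, 8, 9, 11, 13}
Step 18: union(1, 8) -> merged; set of 1 now {1, 4, 5, 6, 8, 9, 11, 13}
Step 19: find(3) -> no change; set of 3 is {3}
Step 20: union(3, 1) -> merged; set of 3 now {1, 3, 4, 5, 6, 8, 9, 11, 13}
Step 21: union(1, 13) -> already same set; set of 1 now {1, 3, 4, 5, 6, 8, 9, 11, 13}
Step 22: find(5) -> no change; set of 5 is {1, 3, 4, 5, 6, 8, 9, 11, 13}
Step 23: union(2, 10) -> merged; set of 2 now {2, 10}
Step 24: find(5) -> no change; set of 5 is {1, 3, 4, 5, 6, 8, 9, 11, 13}
Step 25: union(2, 8) -> merged; set of 2 now {1, 2, 3, 4, 5, 6, 8, 9, 10, 11, 13}
Step 26: union(10, 2) -> already same set; set of 10 now {1, 2, 3, 4, 5, 6, 8, 9, 10, 11, 13}
Set of 13: {1, 2, 3, 4, 5, 6, 8, 9, 10, 11, 13}; 3 is a member.

Answer: yes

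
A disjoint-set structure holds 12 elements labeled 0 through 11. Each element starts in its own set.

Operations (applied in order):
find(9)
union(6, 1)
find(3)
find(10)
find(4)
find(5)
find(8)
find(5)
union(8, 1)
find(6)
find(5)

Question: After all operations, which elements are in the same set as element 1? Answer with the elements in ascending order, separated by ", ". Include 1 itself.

Step 1: find(9) -> no change; set of 9 is {9}
Step 2: union(6, 1) -> merged; set of 6 now {1, 6}
Step 3: find(3) -> no change; set of 3 is {3}
Step 4: find(10) -> no change; set of 10 is {10}
Step 5: find(4) -> no change; set of 4 is {4}
Step 6: find(5) -> no change; set of 5 is {5}
Step 7: find(8) -> no change; set of 8 is {8}
Step 8: find(5) -> no change; set of 5 is {5}
Step 9: union(8, 1) -> merged; set of 8 now {1, 6, 8}
Step 10: find(6) -> no change; set of 6 is {1, 6, 8}
Step 11: find(5) -> no change; set of 5 is {5}
Component of 1: {1, 6, 8}

Answer: 1, 6, 8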